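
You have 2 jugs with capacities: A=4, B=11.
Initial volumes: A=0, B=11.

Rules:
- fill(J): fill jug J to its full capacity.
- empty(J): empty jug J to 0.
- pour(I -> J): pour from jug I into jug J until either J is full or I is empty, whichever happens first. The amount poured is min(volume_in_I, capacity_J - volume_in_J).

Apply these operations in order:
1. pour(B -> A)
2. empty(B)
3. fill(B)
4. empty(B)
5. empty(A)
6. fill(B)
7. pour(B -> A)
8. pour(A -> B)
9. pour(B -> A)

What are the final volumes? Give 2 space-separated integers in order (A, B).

Answer: 4 7

Derivation:
Step 1: pour(B -> A) -> (A=4 B=7)
Step 2: empty(B) -> (A=4 B=0)
Step 3: fill(B) -> (A=4 B=11)
Step 4: empty(B) -> (A=4 B=0)
Step 5: empty(A) -> (A=0 B=0)
Step 6: fill(B) -> (A=0 B=11)
Step 7: pour(B -> A) -> (A=4 B=7)
Step 8: pour(A -> B) -> (A=0 B=11)
Step 9: pour(B -> A) -> (A=4 B=7)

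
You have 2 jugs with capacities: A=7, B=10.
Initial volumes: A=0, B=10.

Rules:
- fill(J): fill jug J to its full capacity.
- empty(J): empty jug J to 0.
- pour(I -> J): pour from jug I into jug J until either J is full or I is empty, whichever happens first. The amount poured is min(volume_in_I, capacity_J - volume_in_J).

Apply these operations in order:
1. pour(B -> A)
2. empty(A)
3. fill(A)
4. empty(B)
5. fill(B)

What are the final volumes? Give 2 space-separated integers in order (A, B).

Step 1: pour(B -> A) -> (A=7 B=3)
Step 2: empty(A) -> (A=0 B=3)
Step 3: fill(A) -> (A=7 B=3)
Step 4: empty(B) -> (A=7 B=0)
Step 5: fill(B) -> (A=7 B=10)

Answer: 7 10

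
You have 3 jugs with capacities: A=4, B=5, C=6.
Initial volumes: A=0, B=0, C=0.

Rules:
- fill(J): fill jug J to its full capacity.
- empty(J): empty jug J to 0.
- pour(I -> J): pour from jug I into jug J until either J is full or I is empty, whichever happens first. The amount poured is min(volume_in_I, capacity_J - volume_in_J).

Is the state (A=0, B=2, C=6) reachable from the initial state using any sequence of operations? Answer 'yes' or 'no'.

Answer: yes

Derivation:
BFS from (A=0, B=0, C=0):
  1. fill(A) -> (A=4 B=0 C=0)
  2. pour(A -> B) -> (A=0 B=4 C=0)
  3. fill(A) -> (A=4 B=4 C=0)
  4. pour(A -> C) -> (A=0 B=4 C=4)
  5. pour(B -> C) -> (A=0 B=2 C=6)
Target reached → yes.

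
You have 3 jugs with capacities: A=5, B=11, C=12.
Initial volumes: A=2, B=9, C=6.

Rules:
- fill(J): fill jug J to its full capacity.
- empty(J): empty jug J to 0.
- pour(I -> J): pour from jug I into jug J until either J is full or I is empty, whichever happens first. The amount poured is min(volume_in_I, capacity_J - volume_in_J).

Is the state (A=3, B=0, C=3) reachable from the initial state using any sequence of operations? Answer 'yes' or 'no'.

BFS from (A=2, B=9, C=6):
  1. pour(C -> A) -> (A=5 B=9 C=3)
  2. pour(A -> B) -> (A=3 B=11 C=3)
  3. empty(B) -> (A=3 B=0 C=3)
Target reached → yes.

Answer: yes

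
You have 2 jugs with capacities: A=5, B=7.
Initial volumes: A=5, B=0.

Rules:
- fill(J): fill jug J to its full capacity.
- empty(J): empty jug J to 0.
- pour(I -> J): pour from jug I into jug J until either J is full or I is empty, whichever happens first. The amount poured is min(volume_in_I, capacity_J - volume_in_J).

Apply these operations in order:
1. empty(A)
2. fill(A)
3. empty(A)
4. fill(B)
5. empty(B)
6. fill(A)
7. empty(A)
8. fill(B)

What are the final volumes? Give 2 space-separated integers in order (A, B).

Step 1: empty(A) -> (A=0 B=0)
Step 2: fill(A) -> (A=5 B=0)
Step 3: empty(A) -> (A=0 B=0)
Step 4: fill(B) -> (A=0 B=7)
Step 5: empty(B) -> (A=0 B=0)
Step 6: fill(A) -> (A=5 B=0)
Step 7: empty(A) -> (A=0 B=0)
Step 8: fill(B) -> (A=0 B=7)

Answer: 0 7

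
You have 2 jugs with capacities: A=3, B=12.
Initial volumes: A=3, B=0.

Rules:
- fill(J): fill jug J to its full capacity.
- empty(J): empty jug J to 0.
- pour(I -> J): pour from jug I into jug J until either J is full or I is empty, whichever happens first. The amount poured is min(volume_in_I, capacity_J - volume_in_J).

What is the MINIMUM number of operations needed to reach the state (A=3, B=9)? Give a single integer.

BFS from (A=3, B=0). One shortest path:
  1. empty(A) -> (A=0 B=0)
  2. fill(B) -> (A=0 B=12)
  3. pour(B -> A) -> (A=3 B=9)
Reached target in 3 moves.

Answer: 3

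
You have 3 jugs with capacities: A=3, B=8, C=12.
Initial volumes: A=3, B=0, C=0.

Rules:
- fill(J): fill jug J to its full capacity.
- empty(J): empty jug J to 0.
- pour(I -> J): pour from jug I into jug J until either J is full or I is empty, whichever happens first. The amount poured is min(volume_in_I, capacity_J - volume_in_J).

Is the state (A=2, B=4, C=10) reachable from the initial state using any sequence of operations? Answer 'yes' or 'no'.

Answer: no

Derivation:
BFS explored all 314 reachable states.
Reachable set includes: (0,0,0), (0,0,1), (0,0,2), (0,0,3), (0,0,4), (0,0,5), (0,0,6), (0,0,7), (0,0,8), (0,0,9), (0,0,10), (0,0,11) ...
Target (A=2, B=4, C=10) not in reachable set → no.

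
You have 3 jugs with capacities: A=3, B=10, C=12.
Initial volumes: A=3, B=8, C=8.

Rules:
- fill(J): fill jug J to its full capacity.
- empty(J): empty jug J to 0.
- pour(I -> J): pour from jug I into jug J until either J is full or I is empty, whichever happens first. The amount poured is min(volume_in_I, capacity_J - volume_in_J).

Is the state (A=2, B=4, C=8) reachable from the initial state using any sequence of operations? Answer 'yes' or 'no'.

BFS explored all 374 reachable states.
Reachable set includes: (0,0,0), (0,0,1), (0,0,2), (0,0,3), (0,0,4), (0,0,5), (0,0,6), (0,0,7), (0,0,8), (0,0,9), (0,0,10), (0,0,11) ...
Target (A=2, B=4, C=8) not in reachable set → no.

Answer: no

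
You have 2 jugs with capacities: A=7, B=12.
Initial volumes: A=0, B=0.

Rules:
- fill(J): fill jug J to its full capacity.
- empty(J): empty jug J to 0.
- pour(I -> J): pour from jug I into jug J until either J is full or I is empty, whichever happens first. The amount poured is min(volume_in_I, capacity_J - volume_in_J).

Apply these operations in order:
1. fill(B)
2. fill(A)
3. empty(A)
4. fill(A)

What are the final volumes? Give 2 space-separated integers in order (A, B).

Step 1: fill(B) -> (A=0 B=12)
Step 2: fill(A) -> (A=7 B=12)
Step 3: empty(A) -> (A=0 B=12)
Step 4: fill(A) -> (A=7 B=12)

Answer: 7 12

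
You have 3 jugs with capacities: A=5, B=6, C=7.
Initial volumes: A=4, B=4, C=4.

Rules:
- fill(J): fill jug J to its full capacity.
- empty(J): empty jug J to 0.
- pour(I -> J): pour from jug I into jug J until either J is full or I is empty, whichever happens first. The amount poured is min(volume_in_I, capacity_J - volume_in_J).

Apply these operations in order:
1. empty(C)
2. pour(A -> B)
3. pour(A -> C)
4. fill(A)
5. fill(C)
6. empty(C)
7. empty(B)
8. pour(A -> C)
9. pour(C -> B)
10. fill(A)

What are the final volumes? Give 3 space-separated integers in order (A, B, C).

Step 1: empty(C) -> (A=4 B=4 C=0)
Step 2: pour(A -> B) -> (A=2 B=6 C=0)
Step 3: pour(A -> C) -> (A=0 B=6 C=2)
Step 4: fill(A) -> (A=5 B=6 C=2)
Step 5: fill(C) -> (A=5 B=6 C=7)
Step 6: empty(C) -> (A=5 B=6 C=0)
Step 7: empty(B) -> (A=5 B=0 C=0)
Step 8: pour(A -> C) -> (A=0 B=0 C=5)
Step 9: pour(C -> B) -> (A=0 B=5 C=0)
Step 10: fill(A) -> (A=5 B=5 C=0)

Answer: 5 5 0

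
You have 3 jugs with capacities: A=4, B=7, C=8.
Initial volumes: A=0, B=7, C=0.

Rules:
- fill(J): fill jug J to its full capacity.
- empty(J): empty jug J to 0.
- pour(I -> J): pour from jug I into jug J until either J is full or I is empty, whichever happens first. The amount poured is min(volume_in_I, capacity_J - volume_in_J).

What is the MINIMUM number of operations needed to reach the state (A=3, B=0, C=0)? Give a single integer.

Answer: 3

Derivation:
BFS from (A=0, B=7, C=0). One shortest path:
  1. pour(B -> A) -> (A=4 B=3 C=0)
  2. empty(A) -> (A=0 B=3 C=0)
  3. pour(B -> A) -> (A=3 B=0 C=0)
Reached target in 3 moves.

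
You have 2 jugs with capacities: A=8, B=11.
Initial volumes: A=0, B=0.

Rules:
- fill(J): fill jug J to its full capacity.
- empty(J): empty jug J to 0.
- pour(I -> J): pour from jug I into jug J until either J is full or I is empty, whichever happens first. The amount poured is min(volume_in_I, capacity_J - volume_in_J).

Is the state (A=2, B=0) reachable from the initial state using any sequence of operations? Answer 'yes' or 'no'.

BFS from (A=0, B=0):
  1. fill(A) -> (A=8 B=0)
  2. pour(A -> B) -> (A=0 B=8)
  3. fill(A) -> (A=8 B=8)
  4. pour(A -> B) -> (A=5 B=11)
  5. empty(B) -> (A=5 B=0)
  6. pour(A -> B) -> (A=0 B=5)
  7. fill(A) -> (A=8 B=5)
  8. pour(A -> B) -> (A=2 B=11)
  9. empty(B) -> (A=2 B=0)
Target reached → yes.

Answer: yes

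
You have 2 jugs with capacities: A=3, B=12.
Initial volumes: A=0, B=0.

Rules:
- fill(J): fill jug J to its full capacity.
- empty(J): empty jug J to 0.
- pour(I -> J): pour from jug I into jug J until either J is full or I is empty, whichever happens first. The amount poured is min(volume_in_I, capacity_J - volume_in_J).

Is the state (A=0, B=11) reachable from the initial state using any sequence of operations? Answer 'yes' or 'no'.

Answer: no

Derivation:
BFS explored all 10 reachable states.
Reachable set includes: (0,0), (0,3), (0,6), (0,9), (0,12), (3,0), (3,3), (3,6), (3,9), (3,12)
Target (A=0, B=11) not in reachable set → no.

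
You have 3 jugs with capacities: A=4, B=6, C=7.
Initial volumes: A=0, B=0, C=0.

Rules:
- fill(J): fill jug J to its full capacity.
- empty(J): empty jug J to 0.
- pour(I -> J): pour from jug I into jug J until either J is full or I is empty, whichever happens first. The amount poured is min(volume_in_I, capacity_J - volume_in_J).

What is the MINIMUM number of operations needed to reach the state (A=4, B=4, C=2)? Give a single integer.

Answer: 5

Derivation:
BFS from (A=0, B=0, C=0). One shortest path:
  1. fill(A) -> (A=4 B=0 C=0)
  2. fill(B) -> (A=4 B=6 C=0)
  3. pour(B -> C) -> (A=4 B=0 C=6)
  4. pour(A -> B) -> (A=0 B=4 C=6)
  5. pour(C -> A) -> (A=4 B=4 C=2)
Reached target in 5 moves.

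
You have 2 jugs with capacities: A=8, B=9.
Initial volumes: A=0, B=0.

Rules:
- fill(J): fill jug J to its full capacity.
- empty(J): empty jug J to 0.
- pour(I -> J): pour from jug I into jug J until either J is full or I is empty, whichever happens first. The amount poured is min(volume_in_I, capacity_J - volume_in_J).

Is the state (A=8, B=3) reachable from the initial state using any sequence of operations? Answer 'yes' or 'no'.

BFS from (A=0, B=0):
  1. fill(B) -> (A=0 B=9)
  2. pour(B -> A) -> (A=8 B=1)
  3. empty(A) -> (A=0 B=1)
  4. pour(B -> A) -> (A=1 B=0)
  5. fill(B) -> (A=1 B=9)
  6. pour(B -> A) -> (A=8 B=2)
  7. empty(A) -> (A=0 B=2)
  8. pour(B -> A) -> (A=2 B=0)
  9. fill(B) -> (A=2 B=9)
  10. pour(B -> A) -> (A=8 B=3)
Target reached → yes.

Answer: yes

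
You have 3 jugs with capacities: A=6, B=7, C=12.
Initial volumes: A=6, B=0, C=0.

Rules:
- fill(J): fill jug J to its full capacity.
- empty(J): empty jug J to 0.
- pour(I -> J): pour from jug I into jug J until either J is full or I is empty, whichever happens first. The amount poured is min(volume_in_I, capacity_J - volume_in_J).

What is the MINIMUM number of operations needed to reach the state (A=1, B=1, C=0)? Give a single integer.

Answer: 7

Derivation:
BFS from (A=6, B=0, C=0). One shortest path:
  1. empty(A) -> (A=0 B=0 C=0)
  2. fill(B) -> (A=0 B=7 C=0)
  3. pour(B -> C) -> (A=0 B=0 C=7)
  4. fill(B) -> (A=0 B=7 C=7)
  5. pour(B -> A) -> (A=6 B=1 C=7)
  6. pour(A -> C) -> (A=1 B=1 C=12)
  7. empty(C) -> (A=1 B=1 C=0)
Reached target in 7 moves.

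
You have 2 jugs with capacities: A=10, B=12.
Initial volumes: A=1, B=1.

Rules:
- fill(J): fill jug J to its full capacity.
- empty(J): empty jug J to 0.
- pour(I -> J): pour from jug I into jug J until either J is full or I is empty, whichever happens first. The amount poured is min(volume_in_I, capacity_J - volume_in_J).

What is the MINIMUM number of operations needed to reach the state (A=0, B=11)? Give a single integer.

BFS from (A=1, B=1). One shortest path:
  1. fill(A) -> (A=10 B=1)
  2. pour(A -> B) -> (A=0 B=11)
Reached target in 2 moves.

Answer: 2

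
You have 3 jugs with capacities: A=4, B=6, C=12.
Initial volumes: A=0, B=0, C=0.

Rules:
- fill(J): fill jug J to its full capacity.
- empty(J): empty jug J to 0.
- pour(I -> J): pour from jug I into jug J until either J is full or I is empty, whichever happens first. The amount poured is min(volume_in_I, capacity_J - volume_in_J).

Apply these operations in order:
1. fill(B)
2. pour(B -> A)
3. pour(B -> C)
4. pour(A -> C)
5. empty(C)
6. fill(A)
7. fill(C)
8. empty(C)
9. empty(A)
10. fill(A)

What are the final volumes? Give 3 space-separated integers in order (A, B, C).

Step 1: fill(B) -> (A=0 B=6 C=0)
Step 2: pour(B -> A) -> (A=4 B=2 C=0)
Step 3: pour(B -> C) -> (A=4 B=0 C=2)
Step 4: pour(A -> C) -> (A=0 B=0 C=6)
Step 5: empty(C) -> (A=0 B=0 C=0)
Step 6: fill(A) -> (A=4 B=0 C=0)
Step 7: fill(C) -> (A=4 B=0 C=12)
Step 8: empty(C) -> (A=4 B=0 C=0)
Step 9: empty(A) -> (A=0 B=0 C=0)
Step 10: fill(A) -> (A=4 B=0 C=0)

Answer: 4 0 0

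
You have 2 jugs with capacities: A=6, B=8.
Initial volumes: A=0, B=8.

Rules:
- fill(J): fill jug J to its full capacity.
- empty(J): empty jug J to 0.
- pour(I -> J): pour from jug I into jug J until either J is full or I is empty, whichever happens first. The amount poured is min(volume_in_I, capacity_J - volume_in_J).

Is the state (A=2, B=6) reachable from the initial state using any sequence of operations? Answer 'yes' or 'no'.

BFS explored all 14 reachable states.
Reachable set includes: (0,0), (0,2), (0,4), (0,6), (0,8), (2,0), (2,8), (4,0), (4,8), (6,0), (6,2), (6,4) ...
Target (A=2, B=6) not in reachable set → no.

Answer: no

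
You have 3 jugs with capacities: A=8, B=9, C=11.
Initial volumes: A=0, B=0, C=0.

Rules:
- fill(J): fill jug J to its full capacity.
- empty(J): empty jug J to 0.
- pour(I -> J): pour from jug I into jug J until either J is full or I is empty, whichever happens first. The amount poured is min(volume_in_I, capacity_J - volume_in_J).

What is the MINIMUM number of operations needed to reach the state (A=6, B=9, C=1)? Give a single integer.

Answer: 8

Derivation:
BFS from (A=0, B=0, C=0). One shortest path:
  1. fill(A) -> (A=8 B=0 C=0)
  2. pour(A -> B) -> (A=0 B=8 C=0)
  3. fill(A) -> (A=8 B=8 C=0)
  4. pour(A -> B) -> (A=7 B=9 C=0)
  5. pour(B -> C) -> (A=7 B=0 C=9)
  6. pour(A -> B) -> (A=0 B=7 C=9)
  7. pour(C -> A) -> (A=8 B=7 C=1)
  8. pour(A -> B) -> (A=6 B=9 C=1)
Reached target in 8 moves.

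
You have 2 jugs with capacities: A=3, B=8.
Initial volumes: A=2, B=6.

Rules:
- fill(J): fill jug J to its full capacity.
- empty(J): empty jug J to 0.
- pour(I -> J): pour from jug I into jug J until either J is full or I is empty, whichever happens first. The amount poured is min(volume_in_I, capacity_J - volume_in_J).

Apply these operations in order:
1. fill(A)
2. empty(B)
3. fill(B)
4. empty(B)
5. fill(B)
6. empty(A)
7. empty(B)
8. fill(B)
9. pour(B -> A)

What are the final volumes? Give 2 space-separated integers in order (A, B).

Step 1: fill(A) -> (A=3 B=6)
Step 2: empty(B) -> (A=3 B=0)
Step 3: fill(B) -> (A=3 B=8)
Step 4: empty(B) -> (A=3 B=0)
Step 5: fill(B) -> (A=3 B=8)
Step 6: empty(A) -> (A=0 B=8)
Step 7: empty(B) -> (A=0 B=0)
Step 8: fill(B) -> (A=0 B=8)
Step 9: pour(B -> A) -> (A=3 B=5)

Answer: 3 5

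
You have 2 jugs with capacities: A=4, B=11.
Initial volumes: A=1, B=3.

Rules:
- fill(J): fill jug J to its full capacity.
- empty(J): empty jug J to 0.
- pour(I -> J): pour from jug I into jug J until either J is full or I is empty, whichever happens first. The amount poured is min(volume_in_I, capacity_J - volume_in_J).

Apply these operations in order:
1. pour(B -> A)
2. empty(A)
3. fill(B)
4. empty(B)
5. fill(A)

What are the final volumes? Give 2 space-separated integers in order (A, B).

Step 1: pour(B -> A) -> (A=4 B=0)
Step 2: empty(A) -> (A=0 B=0)
Step 3: fill(B) -> (A=0 B=11)
Step 4: empty(B) -> (A=0 B=0)
Step 5: fill(A) -> (A=4 B=0)

Answer: 4 0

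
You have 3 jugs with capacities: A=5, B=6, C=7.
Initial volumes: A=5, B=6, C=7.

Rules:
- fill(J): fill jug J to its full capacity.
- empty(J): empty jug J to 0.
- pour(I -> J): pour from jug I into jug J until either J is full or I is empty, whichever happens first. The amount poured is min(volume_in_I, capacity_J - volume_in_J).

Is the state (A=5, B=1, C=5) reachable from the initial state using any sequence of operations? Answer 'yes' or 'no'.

BFS from (A=5, B=6, C=7):
  1. empty(C) -> (A=5 B=6 C=0)
  2. pour(A -> C) -> (A=0 B=6 C=5)
  3. pour(B -> A) -> (A=5 B=1 C=5)
Target reached → yes.

Answer: yes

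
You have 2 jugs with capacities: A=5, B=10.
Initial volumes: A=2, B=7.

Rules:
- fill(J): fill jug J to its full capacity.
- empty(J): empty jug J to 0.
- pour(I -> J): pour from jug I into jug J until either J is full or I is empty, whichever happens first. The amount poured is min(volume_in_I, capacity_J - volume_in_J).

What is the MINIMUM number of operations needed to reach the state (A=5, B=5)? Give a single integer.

Answer: 3

Derivation:
BFS from (A=2, B=7). One shortest path:
  1. empty(A) -> (A=0 B=7)
  2. fill(B) -> (A=0 B=10)
  3. pour(B -> A) -> (A=5 B=5)
Reached target in 3 moves.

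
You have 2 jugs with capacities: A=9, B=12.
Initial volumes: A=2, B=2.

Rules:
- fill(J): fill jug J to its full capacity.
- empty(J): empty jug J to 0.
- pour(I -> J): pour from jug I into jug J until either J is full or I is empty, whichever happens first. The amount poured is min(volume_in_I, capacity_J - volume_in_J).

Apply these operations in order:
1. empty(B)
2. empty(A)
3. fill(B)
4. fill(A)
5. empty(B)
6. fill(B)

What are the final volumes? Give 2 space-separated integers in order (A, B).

Step 1: empty(B) -> (A=2 B=0)
Step 2: empty(A) -> (A=0 B=0)
Step 3: fill(B) -> (A=0 B=12)
Step 4: fill(A) -> (A=9 B=12)
Step 5: empty(B) -> (A=9 B=0)
Step 6: fill(B) -> (A=9 B=12)

Answer: 9 12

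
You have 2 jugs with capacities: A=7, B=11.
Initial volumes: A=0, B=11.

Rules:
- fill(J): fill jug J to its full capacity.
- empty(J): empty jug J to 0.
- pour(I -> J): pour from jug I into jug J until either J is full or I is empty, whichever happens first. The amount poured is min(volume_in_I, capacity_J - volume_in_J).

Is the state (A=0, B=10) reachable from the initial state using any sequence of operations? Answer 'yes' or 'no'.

Answer: yes

Derivation:
BFS from (A=0, B=11):
  1. fill(A) -> (A=7 B=11)
  2. empty(B) -> (A=7 B=0)
  3. pour(A -> B) -> (A=0 B=7)
  4. fill(A) -> (A=7 B=7)
  5. pour(A -> B) -> (A=3 B=11)
  6. empty(B) -> (A=3 B=0)
  7. pour(A -> B) -> (A=0 B=3)
  8. fill(A) -> (A=7 B=3)
  9. pour(A -> B) -> (A=0 B=10)
Target reached → yes.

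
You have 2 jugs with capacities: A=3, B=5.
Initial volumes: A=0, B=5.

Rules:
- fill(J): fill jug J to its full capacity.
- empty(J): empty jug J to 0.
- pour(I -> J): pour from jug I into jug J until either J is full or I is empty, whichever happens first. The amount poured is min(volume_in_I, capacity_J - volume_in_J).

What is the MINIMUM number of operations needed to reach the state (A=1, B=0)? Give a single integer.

BFS from (A=0, B=5). One shortest path:
  1. fill(A) -> (A=3 B=5)
  2. empty(B) -> (A=3 B=0)
  3. pour(A -> B) -> (A=0 B=3)
  4. fill(A) -> (A=3 B=3)
  5. pour(A -> B) -> (A=1 B=5)
  6. empty(B) -> (A=1 B=0)
Reached target in 6 moves.

Answer: 6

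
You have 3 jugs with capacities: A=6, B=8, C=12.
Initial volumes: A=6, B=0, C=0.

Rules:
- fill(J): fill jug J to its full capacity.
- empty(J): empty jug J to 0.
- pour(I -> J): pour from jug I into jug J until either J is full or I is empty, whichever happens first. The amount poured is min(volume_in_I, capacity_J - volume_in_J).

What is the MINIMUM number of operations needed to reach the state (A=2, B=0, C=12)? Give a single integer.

BFS from (A=6, B=0, C=0). One shortest path:
  1. fill(B) -> (A=6 B=8 C=0)
  2. pour(B -> C) -> (A=6 B=0 C=8)
  3. pour(A -> C) -> (A=2 B=0 C=12)
Reached target in 3 moves.

Answer: 3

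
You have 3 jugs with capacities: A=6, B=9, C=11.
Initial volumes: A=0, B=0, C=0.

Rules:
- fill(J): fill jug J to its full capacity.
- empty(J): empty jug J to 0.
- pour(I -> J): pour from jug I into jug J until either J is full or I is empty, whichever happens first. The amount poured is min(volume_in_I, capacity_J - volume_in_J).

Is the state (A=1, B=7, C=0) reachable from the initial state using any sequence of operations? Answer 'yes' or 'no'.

Answer: yes

Derivation:
BFS from (A=0, B=0, C=0):
  1. fill(C) -> (A=0 B=0 C=11)
  2. pour(C -> A) -> (A=6 B=0 C=5)
  3. pour(C -> B) -> (A=6 B=5 C=0)
  4. pour(A -> C) -> (A=0 B=5 C=6)
  5. fill(A) -> (A=6 B=5 C=6)
  6. pour(A -> C) -> (A=1 B=5 C=11)
  7. pour(C -> B) -> (A=1 B=9 C=7)
  8. empty(B) -> (A=1 B=0 C=7)
  9. pour(C -> B) -> (A=1 B=7 C=0)
Target reached → yes.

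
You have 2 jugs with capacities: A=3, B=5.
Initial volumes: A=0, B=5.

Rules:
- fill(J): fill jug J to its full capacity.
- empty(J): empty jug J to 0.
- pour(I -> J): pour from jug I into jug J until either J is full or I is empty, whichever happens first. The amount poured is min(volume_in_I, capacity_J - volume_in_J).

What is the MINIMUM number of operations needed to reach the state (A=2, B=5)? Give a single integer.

BFS from (A=0, B=5). One shortest path:
  1. pour(B -> A) -> (A=3 B=2)
  2. empty(A) -> (A=0 B=2)
  3. pour(B -> A) -> (A=2 B=0)
  4. fill(B) -> (A=2 B=5)
Reached target in 4 moves.

Answer: 4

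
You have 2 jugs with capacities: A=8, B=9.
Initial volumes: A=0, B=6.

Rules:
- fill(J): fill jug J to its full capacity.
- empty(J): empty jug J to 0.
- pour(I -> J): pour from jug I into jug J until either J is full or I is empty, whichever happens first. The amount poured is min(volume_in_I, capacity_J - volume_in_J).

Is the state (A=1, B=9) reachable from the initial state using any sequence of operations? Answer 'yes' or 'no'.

Answer: yes

Derivation:
BFS from (A=0, B=6):
  1. fill(B) -> (A=0 B=9)
  2. pour(B -> A) -> (A=8 B=1)
  3. empty(A) -> (A=0 B=1)
  4. pour(B -> A) -> (A=1 B=0)
  5. fill(B) -> (A=1 B=9)
Target reached → yes.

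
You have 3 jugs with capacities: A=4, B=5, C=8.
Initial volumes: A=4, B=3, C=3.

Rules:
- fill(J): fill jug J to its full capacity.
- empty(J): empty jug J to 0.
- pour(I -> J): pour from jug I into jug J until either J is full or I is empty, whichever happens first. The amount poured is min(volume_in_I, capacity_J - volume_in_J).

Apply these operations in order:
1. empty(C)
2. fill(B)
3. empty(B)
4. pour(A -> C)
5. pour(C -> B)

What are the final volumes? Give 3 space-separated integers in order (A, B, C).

Answer: 0 4 0

Derivation:
Step 1: empty(C) -> (A=4 B=3 C=0)
Step 2: fill(B) -> (A=4 B=5 C=0)
Step 3: empty(B) -> (A=4 B=0 C=0)
Step 4: pour(A -> C) -> (A=0 B=0 C=4)
Step 5: pour(C -> B) -> (A=0 B=4 C=0)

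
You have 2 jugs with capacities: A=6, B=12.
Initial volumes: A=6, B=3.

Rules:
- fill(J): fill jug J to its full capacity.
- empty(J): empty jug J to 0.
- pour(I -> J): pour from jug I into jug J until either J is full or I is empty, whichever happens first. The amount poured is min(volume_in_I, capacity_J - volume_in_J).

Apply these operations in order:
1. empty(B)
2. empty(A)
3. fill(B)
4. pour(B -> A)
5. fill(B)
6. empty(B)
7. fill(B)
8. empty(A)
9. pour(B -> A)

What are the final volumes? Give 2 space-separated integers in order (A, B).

Answer: 6 6

Derivation:
Step 1: empty(B) -> (A=6 B=0)
Step 2: empty(A) -> (A=0 B=0)
Step 3: fill(B) -> (A=0 B=12)
Step 4: pour(B -> A) -> (A=6 B=6)
Step 5: fill(B) -> (A=6 B=12)
Step 6: empty(B) -> (A=6 B=0)
Step 7: fill(B) -> (A=6 B=12)
Step 8: empty(A) -> (A=0 B=12)
Step 9: pour(B -> A) -> (A=6 B=6)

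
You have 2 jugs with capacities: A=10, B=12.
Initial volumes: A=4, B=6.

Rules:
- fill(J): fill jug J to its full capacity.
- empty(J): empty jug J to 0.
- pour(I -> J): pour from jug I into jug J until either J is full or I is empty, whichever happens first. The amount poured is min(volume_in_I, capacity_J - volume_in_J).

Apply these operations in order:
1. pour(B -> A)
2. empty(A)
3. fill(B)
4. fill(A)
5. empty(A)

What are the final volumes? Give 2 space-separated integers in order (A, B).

Answer: 0 12

Derivation:
Step 1: pour(B -> A) -> (A=10 B=0)
Step 2: empty(A) -> (A=0 B=0)
Step 3: fill(B) -> (A=0 B=12)
Step 4: fill(A) -> (A=10 B=12)
Step 5: empty(A) -> (A=0 B=12)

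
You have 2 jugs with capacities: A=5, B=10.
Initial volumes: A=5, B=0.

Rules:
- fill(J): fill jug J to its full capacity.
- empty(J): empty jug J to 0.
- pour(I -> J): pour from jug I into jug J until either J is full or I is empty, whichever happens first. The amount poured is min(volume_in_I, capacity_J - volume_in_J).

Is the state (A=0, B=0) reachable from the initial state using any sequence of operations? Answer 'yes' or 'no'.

Answer: yes

Derivation:
BFS from (A=5, B=0):
  1. empty(A) -> (A=0 B=0)
Target reached → yes.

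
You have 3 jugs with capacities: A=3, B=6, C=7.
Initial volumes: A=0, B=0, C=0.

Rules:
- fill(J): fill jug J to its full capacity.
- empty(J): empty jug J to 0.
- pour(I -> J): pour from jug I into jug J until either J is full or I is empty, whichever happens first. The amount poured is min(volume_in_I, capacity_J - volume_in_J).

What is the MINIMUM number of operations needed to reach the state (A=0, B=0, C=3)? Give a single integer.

Answer: 2

Derivation:
BFS from (A=0, B=0, C=0). One shortest path:
  1. fill(A) -> (A=3 B=0 C=0)
  2. pour(A -> C) -> (A=0 B=0 C=3)
Reached target in 2 moves.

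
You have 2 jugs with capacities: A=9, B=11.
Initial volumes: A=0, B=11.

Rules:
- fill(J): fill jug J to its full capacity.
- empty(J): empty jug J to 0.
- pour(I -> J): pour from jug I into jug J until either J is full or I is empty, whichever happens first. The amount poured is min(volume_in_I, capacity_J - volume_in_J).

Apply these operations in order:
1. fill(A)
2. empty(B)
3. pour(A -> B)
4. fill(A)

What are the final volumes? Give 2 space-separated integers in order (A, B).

Answer: 9 9

Derivation:
Step 1: fill(A) -> (A=9 B=11)
Step 2: empty(B) -> (A=9 B=0)
Step 3: pour(A -> B) -> (A=0 B=9)
Step 4: fill(A) -> (A=9 B=9)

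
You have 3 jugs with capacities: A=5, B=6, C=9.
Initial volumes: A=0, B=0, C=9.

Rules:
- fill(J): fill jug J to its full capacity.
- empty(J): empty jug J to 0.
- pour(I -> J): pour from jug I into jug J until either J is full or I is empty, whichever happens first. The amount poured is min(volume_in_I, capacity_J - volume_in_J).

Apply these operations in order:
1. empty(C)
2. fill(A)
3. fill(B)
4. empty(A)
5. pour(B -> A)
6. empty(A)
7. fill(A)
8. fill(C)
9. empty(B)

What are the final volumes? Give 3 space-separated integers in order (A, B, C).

Step 1: empty(C) -> (A=0 B=0 C=0)
Step 2: fill(A) -> (A=5 B=0 C=0)
Step 3: fill(B) -> (A=5 B=6 C=0)
Step 4: empty(A) -> (A=0 B=6 C=0)
Step 5: pour(B -> A) -> (A=5 B=1 C=0)
Step 6: empty(A) -> (A=0 B=1 C=0)
Step 7: fill(A) -> (A=5 B=1 C=0)
Step 8: fill(C) -> (A=5 B=1 C=9)
Step 9: empty(B) -> (A=5 B=0 C=9)

Answer: 5 0 9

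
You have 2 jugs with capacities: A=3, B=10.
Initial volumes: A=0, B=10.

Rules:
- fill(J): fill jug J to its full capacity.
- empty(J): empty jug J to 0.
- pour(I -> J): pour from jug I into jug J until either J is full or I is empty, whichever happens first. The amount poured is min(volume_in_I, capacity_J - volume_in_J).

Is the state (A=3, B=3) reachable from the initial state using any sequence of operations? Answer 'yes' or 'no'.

BFS from (A=0, B=10):
  1. fill(A) -> (A=3 B=10)
  2. empty(B) -> (A=3 B=0)
  3. pour(A -> B) -> (A=0 B=3)
  4. fill(A) -> (A=3 B=3)
Target reached → yes.

Answer: yes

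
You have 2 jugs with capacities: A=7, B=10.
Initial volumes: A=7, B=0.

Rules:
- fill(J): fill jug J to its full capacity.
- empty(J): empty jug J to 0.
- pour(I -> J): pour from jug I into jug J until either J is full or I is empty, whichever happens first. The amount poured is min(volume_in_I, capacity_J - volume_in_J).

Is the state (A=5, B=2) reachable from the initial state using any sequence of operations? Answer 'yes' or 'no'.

Answer: no

Derivation:
BFS explored all 34 reachable states.
Reachable set includes: (0,0), (0,1), (0,2), (0,3), (0,4), (0,5), (0,6), (0,7), (0,8), (0,9), (0,10), (1,0) ...
Target (A=5, B=2) not in reachable set → no.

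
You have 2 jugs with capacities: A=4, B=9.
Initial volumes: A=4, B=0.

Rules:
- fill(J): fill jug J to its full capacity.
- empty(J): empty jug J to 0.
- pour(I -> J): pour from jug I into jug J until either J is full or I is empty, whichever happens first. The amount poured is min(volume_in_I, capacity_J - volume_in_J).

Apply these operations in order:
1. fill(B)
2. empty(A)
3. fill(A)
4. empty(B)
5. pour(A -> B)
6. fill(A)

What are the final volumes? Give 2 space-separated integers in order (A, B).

Answer: 4 4

Derivation:
Step 1: fill(B) -> (A=4 B=9)
Step 2: empty(A) -> (A=0 B=9)
Step 3: fill(A) -> (A=4 B=9)
Step 4: empty(B) -> (A=4 B=0)
Step 5: pour(A -> B) -> (A=0 B=4)
Step 6: fill(A) -> (A=4 B=4)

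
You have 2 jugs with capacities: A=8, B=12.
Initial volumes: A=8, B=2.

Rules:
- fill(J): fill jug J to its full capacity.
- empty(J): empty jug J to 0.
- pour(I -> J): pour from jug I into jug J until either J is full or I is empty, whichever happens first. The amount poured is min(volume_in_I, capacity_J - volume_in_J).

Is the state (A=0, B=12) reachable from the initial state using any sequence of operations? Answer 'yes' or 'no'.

Answer: yes

Derivation:
BFS from (A=8, B=2):
  1. empty(A) -> (A=0 B=2)
  2. fill(B) -> (A=0 B=12)
Target reached → yes.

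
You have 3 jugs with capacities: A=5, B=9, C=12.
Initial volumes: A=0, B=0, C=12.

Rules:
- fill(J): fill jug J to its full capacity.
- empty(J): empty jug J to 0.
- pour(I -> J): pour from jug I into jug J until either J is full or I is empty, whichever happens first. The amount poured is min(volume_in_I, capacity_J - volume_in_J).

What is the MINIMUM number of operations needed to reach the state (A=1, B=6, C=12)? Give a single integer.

Answer: 8

Derivation:
BFS from (A=0, B=0, C=12). One shortest path:
  1. fill(A) -> (A=5 B=0 C=12)
  2. fill(B) -> (A=5 B=9 C=12)
  3. empty(C) -> (A=5 B=9 C=0)
  4. pour(B -> C) -> (A=5 B=0 C=9)
  5. pour(A -> B) -> (A=0 B=5 C=9)
  6. fill(A) -> (A=5 B=5 C=9)
  7. pour(A -> B) -> (A=1 B=9 C=9)
  8. pour(B -> C) -> (A=1 B=6 C=12)
Reached target in 8 moves.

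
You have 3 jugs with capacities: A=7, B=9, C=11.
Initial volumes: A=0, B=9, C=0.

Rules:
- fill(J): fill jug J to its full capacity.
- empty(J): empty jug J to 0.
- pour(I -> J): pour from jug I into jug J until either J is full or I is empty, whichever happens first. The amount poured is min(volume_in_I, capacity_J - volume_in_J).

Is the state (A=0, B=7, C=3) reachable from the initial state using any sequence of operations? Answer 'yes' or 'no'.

Answer: yes

Derivation:
BFS from (A=0, B=9, C=0):
  1. fill(A) -> (A=7 B=9 C=0)
  2. empty(B) -> (A=7 B=0 C=0)
  3. pour(A -> B) -> (A=0 B=7 C=0)
  4. fill(A) -> (A=7 B=7 C=0)
  5. pour(A -> C) -> (A=0 B=7 C=7)
  6. fill(A) -> (A=7 B=7 C=7)
  7. pour(A -> C) -> (A=3 B=7 C=11)
  8. empty(C) -> (A=3 B=7 C=0)
  9. pour(A -> C) -> (A=0 B=7 C=3)
Target reached → yes.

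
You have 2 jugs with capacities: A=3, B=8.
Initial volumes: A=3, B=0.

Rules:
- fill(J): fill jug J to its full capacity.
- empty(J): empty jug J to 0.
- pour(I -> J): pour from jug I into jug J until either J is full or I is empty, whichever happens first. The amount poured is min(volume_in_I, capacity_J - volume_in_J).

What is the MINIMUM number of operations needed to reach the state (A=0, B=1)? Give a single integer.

BFS from (A=3, B=0). One shortest path:
  1. pour(A -> B) -> (A=0 B=3)
  2. fill(A) -> (A=3 B=3)
  3. pour(A -> B) -> (A=0 B=6)
  4. fill(A) -> (A=3 B=6)
  5. pour(A -> B) -> (A=1 B=8)
  6. empty(B) -> (A=1 B=0)
  7. pour(A -> B) -> (A=0 B=1)
Reached target in 7 moves.

Answer: 7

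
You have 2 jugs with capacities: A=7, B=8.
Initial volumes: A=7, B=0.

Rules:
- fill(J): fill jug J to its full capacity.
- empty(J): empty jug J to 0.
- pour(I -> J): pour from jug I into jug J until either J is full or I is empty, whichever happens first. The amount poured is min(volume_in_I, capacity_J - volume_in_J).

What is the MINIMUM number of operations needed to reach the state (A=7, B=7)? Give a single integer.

BFS from (A=7, B=0). One shortest path:
  1. pour(A -> B) -> (A=0 B=7)
  2. fill(A) -> (A=7 B=7)
Reached target in 2 moves.

Answer: 2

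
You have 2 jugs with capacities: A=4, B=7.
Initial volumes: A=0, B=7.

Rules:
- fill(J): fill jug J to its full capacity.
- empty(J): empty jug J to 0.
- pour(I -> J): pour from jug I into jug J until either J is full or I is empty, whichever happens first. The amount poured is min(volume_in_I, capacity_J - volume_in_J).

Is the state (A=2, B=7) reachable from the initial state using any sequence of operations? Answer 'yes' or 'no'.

Answer: yes

Derivation:
BFS from (A=0, B=7):
  1. pour(B -> A) -> (A=4 B=3)
  2. empty(A) -> (A=0 B=3)
  3. pour(B -> A) -> (A=3 B=0)
  4. fill(B) -> (A=3 B=7)
  5. pour(B -> A) -> (A=4 B=6)
  6. empty(A) -> (A=0 B=6)
  7. pour(B -> A) -> (A=4 B=2)
  8. empty(A) -> (A=0 B=2)
  9. pour(B -> A) -> (A=2 B=0)
  10. fill(B) -> (A=2 B=7)
Target reached → yes.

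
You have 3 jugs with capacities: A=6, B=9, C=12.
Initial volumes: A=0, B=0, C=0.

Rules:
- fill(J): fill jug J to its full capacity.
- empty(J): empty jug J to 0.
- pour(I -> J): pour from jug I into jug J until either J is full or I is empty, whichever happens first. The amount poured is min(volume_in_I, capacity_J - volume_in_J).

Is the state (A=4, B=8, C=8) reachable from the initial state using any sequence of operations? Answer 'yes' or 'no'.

BFS explored all 54 reachable states.
Reachable set includes: (0,0,0), (0,0,3), (0,0,6), (0,0,9), (0,0,12), (0,3,0), (0,3,3), (0,3,6), (0,3,9), (0,3,12), (0,6,0), (0,6,3) ...
Target (A=4, B=8, C=8) not in reachable set → no.

Answer: no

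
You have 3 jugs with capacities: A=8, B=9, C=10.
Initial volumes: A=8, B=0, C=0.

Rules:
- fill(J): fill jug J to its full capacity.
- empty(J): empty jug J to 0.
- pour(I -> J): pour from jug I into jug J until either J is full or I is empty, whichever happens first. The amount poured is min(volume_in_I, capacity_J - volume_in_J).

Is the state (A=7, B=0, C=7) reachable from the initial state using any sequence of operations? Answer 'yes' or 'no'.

Answer: yes

Derivation:
BFS from (A=8, B=0, C=0):
  1. pour(A -> B) -> (A=0 B=8 C=0)
  2. fill(A) -> (A=8 B=8 C=0)
  3. pour(A -> C) -> (A=0 B=8 C=8)
  4. fill(A) -> (A=8 B=8 C=8)
  5. pour(A -> B) -> (A=7 B=9 C=8)
  6. pour(B -> C) -> (A=7 B=7 C=10)
  7. empty(C) -> (A=7 B=7 C=0)
  8. pour(B -> C) -> (A=7 B=0 C=7)
Target reached → yes.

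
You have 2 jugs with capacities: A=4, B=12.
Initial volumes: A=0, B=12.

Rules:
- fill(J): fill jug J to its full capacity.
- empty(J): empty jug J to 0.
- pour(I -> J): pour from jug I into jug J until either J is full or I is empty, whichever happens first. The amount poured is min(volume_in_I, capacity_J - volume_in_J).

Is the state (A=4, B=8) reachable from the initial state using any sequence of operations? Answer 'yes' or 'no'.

BFS from (A=0, B=12):
  1. pour(B -> A) -> (A=4 B=8)
Target reached → yes.

Answer: yes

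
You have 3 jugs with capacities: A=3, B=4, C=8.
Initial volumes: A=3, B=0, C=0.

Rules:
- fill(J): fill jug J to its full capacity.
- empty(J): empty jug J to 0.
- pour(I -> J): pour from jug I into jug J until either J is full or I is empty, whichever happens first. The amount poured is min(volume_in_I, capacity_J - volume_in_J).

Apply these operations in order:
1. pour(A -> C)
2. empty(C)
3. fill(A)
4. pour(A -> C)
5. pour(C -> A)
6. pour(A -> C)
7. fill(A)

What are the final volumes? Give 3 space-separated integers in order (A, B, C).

Answer: 3 0 3

Derivation:
Step 1: pour(A -> C) -> (A=0 B=0 C=3)
Step 2: empty(C) -> (A=0 B=0 C=0)
Step 3: fill(A) -> (A=3 B=0 C=0)
Step 4: pour(A -> C) -> (A=0 B=0 C=3)
Step 5: pour(C -> A) -> (A=3 B=0 C=0)
Step 6: pour(A -> C) -> (A=0 B=0 C=3)
Step 7: fill(A) -> (A=3 B=0 C=3)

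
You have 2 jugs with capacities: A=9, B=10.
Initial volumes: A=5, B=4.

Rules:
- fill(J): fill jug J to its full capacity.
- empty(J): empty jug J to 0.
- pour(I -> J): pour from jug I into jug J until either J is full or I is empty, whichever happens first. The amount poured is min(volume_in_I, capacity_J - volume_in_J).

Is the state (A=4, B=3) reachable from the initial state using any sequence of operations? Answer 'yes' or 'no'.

Answer: no

Derivation:
BFS explored all 39 reachable states.
Reachable set includes: (0,0), (0,1), (0,2), (0,3), (0,4), (0,5), (0,6), (0,7), (0,8), (0,9), (0,10), (1,0) ...
Target (A=4, B=3) not in reachable set → no.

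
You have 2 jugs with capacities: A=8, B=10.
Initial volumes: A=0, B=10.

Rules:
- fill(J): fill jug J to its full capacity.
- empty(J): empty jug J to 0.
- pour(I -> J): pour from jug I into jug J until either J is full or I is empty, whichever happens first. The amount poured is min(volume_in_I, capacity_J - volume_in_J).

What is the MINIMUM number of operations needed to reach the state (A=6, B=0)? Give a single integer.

Answer: 6

Derivation:
BFS from (A=0, B=10). One shortest path:
  1. fill(A) -> (A=8 B=10)
  2. empty(B) -> (A=8 B=0)
  3. pour(A -> B) -> (A=0 B=8)
  4. fill(A) -> (A=8 B=8)
  5. pour(A -> B) -> (A=6 B=10)
  6. empty(B) -> (A=6 B=0)
Reached target in 6 moves.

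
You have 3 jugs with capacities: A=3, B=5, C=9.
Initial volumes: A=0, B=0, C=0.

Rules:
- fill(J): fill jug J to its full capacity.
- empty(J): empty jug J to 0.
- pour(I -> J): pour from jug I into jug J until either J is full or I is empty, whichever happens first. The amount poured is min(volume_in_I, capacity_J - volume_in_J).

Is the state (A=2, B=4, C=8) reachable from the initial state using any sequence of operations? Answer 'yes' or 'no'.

BFS explored all 176 reachable states.
Reachable set includes: (0,0,0), (0,0,1), (0,0,2), (0,0,3), (0,0,4), (0,0,5), (0,0,6), (0,0,7), (0,0,8), (0,0,9), (0,1,0), (0,1,1) ...
Target (A=2, B=4, C=8) not in reachable set → no.

Answer: no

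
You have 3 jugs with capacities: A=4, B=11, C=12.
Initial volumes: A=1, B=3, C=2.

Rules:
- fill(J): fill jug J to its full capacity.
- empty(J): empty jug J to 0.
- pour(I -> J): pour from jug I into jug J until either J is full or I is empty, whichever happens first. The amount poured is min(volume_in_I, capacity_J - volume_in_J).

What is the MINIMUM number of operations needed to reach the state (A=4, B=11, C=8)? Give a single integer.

BFS from (A=1, B=3, C=2). One shortest path:
  1. empty(A) -> (A=0 B=3 C=2)
  2. fill(B) -> (A=0 B=11 C=2)
  3. fill(C) -> (A=0 B=11 C=12)
  4. pour(C -> A) -> (A=4 B=11 C=8)
Reached target in 4 moves.

Answer: 4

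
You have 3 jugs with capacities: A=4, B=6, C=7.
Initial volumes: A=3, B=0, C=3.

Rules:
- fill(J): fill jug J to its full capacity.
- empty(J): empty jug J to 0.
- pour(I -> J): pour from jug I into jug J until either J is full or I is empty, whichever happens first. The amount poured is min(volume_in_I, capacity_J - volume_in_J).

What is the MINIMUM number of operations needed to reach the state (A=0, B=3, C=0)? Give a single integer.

BFS from (A=3, B=0, C=3). One shortest path:
  1. empty(A) -> (A=0 B=0 C=3)
  2. pour(C -> B) -> (A=0 B=3 C=0)
Reached target in 2 moves.

Answer: 2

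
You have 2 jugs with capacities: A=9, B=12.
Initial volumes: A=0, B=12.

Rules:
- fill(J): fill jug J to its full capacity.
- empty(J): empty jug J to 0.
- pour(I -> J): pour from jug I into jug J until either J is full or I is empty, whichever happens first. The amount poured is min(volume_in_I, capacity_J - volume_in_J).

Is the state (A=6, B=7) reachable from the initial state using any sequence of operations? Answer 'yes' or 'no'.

BFS explored all 14 reachable states.
Reachable set includes: (0,0), (0,3), (0,6), (0,9), (0,12), (3,0), (3,12), (6,0), (6,12), (9,0), (9,3), (9,6) ...
Target (A=6, B=7) not in reachable set → no.

Answer: no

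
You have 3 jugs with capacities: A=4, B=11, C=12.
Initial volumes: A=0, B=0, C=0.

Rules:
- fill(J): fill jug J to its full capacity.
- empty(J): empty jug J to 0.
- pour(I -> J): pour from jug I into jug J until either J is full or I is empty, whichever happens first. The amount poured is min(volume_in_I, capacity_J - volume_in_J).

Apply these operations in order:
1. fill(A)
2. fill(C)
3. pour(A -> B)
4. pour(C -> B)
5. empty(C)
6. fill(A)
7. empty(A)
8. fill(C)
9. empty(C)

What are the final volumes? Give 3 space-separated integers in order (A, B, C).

Answer: 0 11 0

Derivation:
Step 1: fill(A) -> (A=4 B=0 C=0)
Step 2: fill(C) -> (A=4 B=0 C=12)
Step 3: pour(A -> B) -> (A=0 B=4 C=12)
Step 4: pour(C -> B) -> (A=0 B=11 C=5)
Step 5: empty(C) -> (A=0 B=11 C=0)
Step 6: fill(A) -> (A=4 B=11 C=0)
Step 7: empty(A) -> (A=0 B=11 C=0)
Step 8: fill(C) -> (A=0 B=11 C=12)
Step 9: empty(C) -> (A=0 B=11 C=0)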